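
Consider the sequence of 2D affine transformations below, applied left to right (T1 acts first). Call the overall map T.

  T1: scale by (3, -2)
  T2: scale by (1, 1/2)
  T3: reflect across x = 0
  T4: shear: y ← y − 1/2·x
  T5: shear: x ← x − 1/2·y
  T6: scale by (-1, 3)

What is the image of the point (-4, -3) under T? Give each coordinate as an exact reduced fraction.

T1 scale by (3, -2): (-4, -3) → (-12, 6)
T2 scale by (1, 1/2): (-12, 6) → (-12, 3)
T3 reflect across x = 0: (-12, 3) → (12, 3)
T4 shear: y ← y − 1/2·x: (12, 3) → (12, -3)
T5 shear: x ← x − 1/2·y: (12, -3) → (27/2, -3)
T6 scale by (-1, 3): (27/2, -3) → (-27/2, -9)

T(p) = (-27/2, -9)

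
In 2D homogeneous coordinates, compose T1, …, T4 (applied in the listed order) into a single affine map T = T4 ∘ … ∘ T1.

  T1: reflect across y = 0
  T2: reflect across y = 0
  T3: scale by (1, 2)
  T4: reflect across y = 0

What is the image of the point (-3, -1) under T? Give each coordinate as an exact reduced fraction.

T(p) = (-3, 2)

T1 reflect across y = 0: (-3, -1) → (-3, 1)
T2 reflect across y = 0: (-3, 1) → (-3, -1)
T3 scale by (1, 2): (-3, -1) → (-3, -2)
T4 reflect across y = 0: (-3, -2) → (-3, 2)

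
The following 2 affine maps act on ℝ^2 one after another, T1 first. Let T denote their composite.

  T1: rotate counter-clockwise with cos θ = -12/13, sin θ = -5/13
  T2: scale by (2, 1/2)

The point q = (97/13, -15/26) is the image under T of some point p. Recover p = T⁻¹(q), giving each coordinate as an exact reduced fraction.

T1 = [-12/13 5/13 0; -5/13 -12/13 0; 0 0 1]
T2·T1 = [-24/13 10/13 0; -5/26 -6/13 0; 0 0 1]
det M = 1; M⁻¹ = [-6/13 -10/13 0; 5/26 -24/13 0; 0 0 1]
M⁻¹ · (97/13, -15/26)ᵀ = (-3, 5/2)ᵀ

p = (-3, 5/2)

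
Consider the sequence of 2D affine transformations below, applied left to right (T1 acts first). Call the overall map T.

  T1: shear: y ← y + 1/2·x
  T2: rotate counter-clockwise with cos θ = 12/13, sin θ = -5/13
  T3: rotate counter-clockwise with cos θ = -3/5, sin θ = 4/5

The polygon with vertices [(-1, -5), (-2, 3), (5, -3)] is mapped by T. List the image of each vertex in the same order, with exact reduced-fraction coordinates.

T1 shear: y ← y + 1/2·x: (-1, -5) → (-1, -11/2); (-2, 3) → (-2, 2); (5, -3) → (5, -1/2)
T2 rotate counter-clockwise with cos θ = 12/13, sin θ = -5/13: (-1, -11/2) → (-79/26, -61/13); (-2, 2) → (-14/13, 34/13); (5, -1/2) → (115/26, -31/13)
T3 rotate counter-clockwise with cos θ = -3/5, sin θ = 4/5: (-79/26, -61/13) → (145/26, 5/13); (-14/13, 34/13) → (-94/65, -158/65); (115/26, -31/13) → (-97/130, 323/65)

image vertices: (145/26, 5/13), (-94/65, -158/65), (-97/130, 323/65)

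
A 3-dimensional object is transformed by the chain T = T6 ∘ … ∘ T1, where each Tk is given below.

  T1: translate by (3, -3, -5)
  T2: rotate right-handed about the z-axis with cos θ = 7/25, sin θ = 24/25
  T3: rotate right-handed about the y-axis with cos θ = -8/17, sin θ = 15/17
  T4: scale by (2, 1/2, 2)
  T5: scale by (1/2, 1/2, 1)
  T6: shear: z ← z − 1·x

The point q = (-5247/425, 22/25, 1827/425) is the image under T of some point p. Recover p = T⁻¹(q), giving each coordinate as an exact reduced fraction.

T1 = [1 0 0 3; 0 1 0 -3; 0 0 1 -5; 0 0 0 1]
T2·T1 = [7/25 -24/25 0 93/25; 24/25 7/25 0 51/25; 0 0 1 -5; 0 0 0 1]
T3·…·T1 = [-56/425 192/425 15/17 -2619/425; 24/25 7/25 0 51/25; -21/85 72/85 -8/17 -79/85; 0 0 0 1]
T4·…·T1 = [-112/425 384/425 30/17 -5238/425; 12/25 7/50 0 51/50; -42/85 144/85 -16/17 -158/85; 0 0 0 1]
T5·…·T1 = [-56/425 192/425 15/17 -2619/425; 6/25 7/100 0 51/100; -42/85 144/85 -16/17 -158/85; 0 0 0 1]
T6·…·T1 = [-56/425 192/425 15/17 -2619/425; 6/25 7/100 0 51/100; -154/425 528/425 -31/17 1829/425; 0 0 0 1]
det M = 1/2; M⁻¹ = [-217/850 96/25 -21/170 -3; 372/425 28/25 36/85 3; 11/17 0 -4/17 5; 0 0 0 1]
M⁻¹ · (-5247/425, 22/25, 1827/425)ᵀ = (3, -5, -4)ᵀ

p = (3, -5, -4)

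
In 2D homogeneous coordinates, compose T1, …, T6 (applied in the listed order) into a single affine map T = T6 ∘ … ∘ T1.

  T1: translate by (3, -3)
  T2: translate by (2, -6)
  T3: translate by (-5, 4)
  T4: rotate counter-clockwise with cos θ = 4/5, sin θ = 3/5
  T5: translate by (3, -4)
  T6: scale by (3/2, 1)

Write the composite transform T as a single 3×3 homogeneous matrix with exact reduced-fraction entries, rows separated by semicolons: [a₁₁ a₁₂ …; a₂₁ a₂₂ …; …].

T1 = [1 0 3; 0 1 -3; 0 0 1]
T2·T1 = [1 0 5; 0 1 -9; 0 0 1]
T3·…·T1 = [1 0 0; 0 1 -5; 0 0 1]
T4·…·T1 = [4/5 -3/5 3; 3/5 4/5 -4; 0 0 1]
T5·…·T1 = [4/5 -3/5 6; 3/5 4/5 -8; 0 0 1]
T6·…·T1 = [6/5 -9/10 9; 3/5 4/5 -8; 0 0 1]

T = [6/5 -9/10 9; 3/5 4/5 -8; 0 0 1]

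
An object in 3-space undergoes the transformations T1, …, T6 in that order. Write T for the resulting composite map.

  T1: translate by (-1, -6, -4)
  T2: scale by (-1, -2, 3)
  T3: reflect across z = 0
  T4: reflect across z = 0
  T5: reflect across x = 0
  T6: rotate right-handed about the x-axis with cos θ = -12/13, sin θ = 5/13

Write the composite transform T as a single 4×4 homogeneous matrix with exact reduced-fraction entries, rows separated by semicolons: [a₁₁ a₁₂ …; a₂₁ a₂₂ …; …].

T = [1 0 0 -1; 0 24/13 -15/13 -84/13; 0 -10/13 -36/13 204/13; 0 0 0 1]

T1 = [1 0 0 -1; 0 1 0 -6; 0 0 1 -4; 0 0 0 1]
T2·T1 = [-1 0 0 1; 0 -2 0 12; 0 0 3 -12; 0 0 0 1]
T3·…·T1 = [-1 0 0 1; 0 -2 0 12; 0 0 -3 12; 0 0 0 1]
T4·…·T1 = [-1 0 0 1; 0 -2 0 12; 0 0 3 -12; 0 0 0 1]
T5·…·T1 = [1 0 0 -1; 0 -2 0 12; 0 0 3 -12; 0 0 0 1]
T6·…·T1 = [1 0 0 -1; 0 24/13 -15/13 -84/13; 0 -10/13 -36/13 204/13; 0 0 0 1]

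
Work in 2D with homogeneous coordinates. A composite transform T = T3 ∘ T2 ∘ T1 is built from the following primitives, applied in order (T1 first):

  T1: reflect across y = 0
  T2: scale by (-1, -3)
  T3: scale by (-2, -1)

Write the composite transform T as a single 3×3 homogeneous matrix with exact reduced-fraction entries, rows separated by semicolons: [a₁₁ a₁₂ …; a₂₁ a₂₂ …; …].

T = [2 0 0; 0 -3 0; 0 0 1]

T1 = [1 0 0; 0 -1 0; 0 0 1]
T2·T1 = [-1 0 0; 0 3 0; 0 0 1]
T3·…·T1 = [2 0 0; 0 -3 0; 0 0 1]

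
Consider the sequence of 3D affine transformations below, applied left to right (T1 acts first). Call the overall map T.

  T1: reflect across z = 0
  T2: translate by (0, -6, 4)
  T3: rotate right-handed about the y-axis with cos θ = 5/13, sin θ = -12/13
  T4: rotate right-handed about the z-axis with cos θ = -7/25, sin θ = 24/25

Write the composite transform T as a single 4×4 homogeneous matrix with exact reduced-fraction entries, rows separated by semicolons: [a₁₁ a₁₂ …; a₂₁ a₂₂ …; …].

T1 = [1 0 0 0; 0 1 0 0; 0 0 -1 0; 0 0 0 1]
T2·T1 = [1 0 0 0; 0 1 0 -6; 0 0 -1 4; 0 0 0 1]
T3·…·T1 = [5/13 0 12/13 -48/13; 0 1 0 -6; 12/13 0 -5/13 20/13; 0 0 0 1]
T4·…·T1 = [-7/65 -24/25 -84/325 2208/325; 24/65 -7/25 288/325 -606/325; 12/13 0 -5/13 20/13; 0 0 0 1]

T = [-7/65 -24/25 -84/325 2208/325; 24/65 -7/25 288/325 -606/325; 12/13 0 -5/13 20/13; 0 0 0 1]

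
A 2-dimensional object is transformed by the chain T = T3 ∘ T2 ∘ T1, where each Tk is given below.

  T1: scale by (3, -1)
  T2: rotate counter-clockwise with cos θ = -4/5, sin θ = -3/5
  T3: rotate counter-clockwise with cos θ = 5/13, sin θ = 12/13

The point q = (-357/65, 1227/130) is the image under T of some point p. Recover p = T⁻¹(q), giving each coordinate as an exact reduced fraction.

T1 = [3 0 0; 0 -1 0; 0 0 1]
T2·T1 = [-12/5 -3/5 0; -9/5 4/5 0; 0 0 1]
T3·…·T1 = [48/65 -63/65 0; -189/65 -16/65 0; 0 0 1]
det M = -3; M⁻¹ = [16/195 -21/65 0; -63/65 -16/65 0; 0 0 1]
M⁻¹ · (-357/65, 1227/130)ᵀ = (-7/2, 3)ᵀ

p = (-7/2, 3)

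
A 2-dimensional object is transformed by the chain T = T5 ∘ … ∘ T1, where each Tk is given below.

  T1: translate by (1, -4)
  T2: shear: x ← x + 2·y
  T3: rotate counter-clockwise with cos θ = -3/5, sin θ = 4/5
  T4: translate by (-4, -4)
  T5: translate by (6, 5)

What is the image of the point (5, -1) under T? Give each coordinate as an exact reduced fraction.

T1 translate by (1, -4): (5, -1) → (6, -5)
T2 shear: x ← x + 2·y: (6, -5) → (-4, -5)
T3 rotate counter-clockwise with cos θ = -3/5, sin θ = 4/5: (-4, -5) → (32/5, -1/5)
T4 translate by (-4, -4): (32/5, -1/5) → (12/5, -21/5)
T5 translate by (6, 5): (12/5, -21/5) → (42/5, 4/5)

T(p) = (42/5, 4/5)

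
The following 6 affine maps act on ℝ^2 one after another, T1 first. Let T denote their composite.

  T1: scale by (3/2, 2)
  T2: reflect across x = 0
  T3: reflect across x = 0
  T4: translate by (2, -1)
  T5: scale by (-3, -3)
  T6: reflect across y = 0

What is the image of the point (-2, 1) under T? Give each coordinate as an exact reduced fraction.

T(p) = (3, 3)

T1 scale by (3/2, 2): (-2, 1) → (-3, 2)
T2 reflect across x = 0: (-3, 2) → (3, 2)
T3 reflect across x = 0: (3, 2) → (-3, 2)
T4 translate by (2, -1): (-3, 2) → (-1, 1)
T5 scale by (-3, -3): (-1, 1) → (3, -3)
T6 reflect across y = 0: (3, -3) → (3, 3)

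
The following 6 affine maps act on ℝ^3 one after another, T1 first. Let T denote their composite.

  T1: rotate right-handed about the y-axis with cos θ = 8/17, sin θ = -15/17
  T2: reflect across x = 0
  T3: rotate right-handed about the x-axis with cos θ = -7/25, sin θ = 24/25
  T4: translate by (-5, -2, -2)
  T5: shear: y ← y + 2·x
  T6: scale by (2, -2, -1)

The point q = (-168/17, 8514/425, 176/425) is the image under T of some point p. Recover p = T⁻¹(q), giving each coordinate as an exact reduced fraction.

T1 = [8/17 0 -15/17 0; 0 1 0 0; 15/17 0 8/17 0; 0 0 0 1]
T2·T1 = [-8/17 0 15/17 0; 0 1 0 0; 15/17 0 8/17 0; 0 0 0 1]
T3·…·T1 = [-8/17 0 15/17 0; -72/85 -7/25 -192/425 0; -21/85 24/25 -56/425 0; 0 0 0 1]
T4·…·T1 = [-8/17 0 15/17 -5; -72/85 -7/25 -192/425 -2; -21/85 24/25 -56/425 -2; 0 0 0 1]
T5·…·T1 = [-8/17 0 15/17 -5; -152/85 -7/25 558/425 -12; -21/85 24/25 -56/425 -2; 0 0 0 1]
T6·…·T1 = [-16/17 0 30/17 -10; 304/85 14/25 -1116/425 24; 21/85 -24/25 56/425 2; 0 0 0 1]
det M = -4; M⁻¹ = [52/85 36/85 21/85 -386/85; 7/25 7/50 -24/25 34/25; 759/850 96/425 56/425 1379/425; 0 0 0 1]
M⁻¹ · (-168/17, 8514/425, 176/425)ᵀ = (-2, 1, -1)ᵀ

p = (-2, 1, -1)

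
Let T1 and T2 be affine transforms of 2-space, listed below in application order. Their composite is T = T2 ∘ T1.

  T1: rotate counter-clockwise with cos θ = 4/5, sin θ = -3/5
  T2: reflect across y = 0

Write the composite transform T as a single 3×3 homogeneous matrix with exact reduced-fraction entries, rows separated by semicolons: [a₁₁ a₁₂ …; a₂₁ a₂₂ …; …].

T = [4/5 3/5 0; 3/5 -4/5 0; 0 0 1]

T1 = [4/5 3/5 0; -3/5 4/5 0; 0 0 1]
T2·T1 = [4/5 3/5 0; 3/5 -4/5 0; 0 0 1]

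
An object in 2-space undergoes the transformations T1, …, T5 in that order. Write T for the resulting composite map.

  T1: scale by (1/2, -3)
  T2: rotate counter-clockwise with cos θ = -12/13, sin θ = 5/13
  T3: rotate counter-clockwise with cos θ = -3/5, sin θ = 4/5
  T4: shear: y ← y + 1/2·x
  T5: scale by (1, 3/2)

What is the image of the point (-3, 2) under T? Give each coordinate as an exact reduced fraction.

T1 scale by (1/2, -3): (-3, 2) → (-3/2, -6)
T2 rotate counter-clockwise with cos θ = -12/13, sin θ = 5/13: (-3/2, -6) → (48/13, 129/26)
T3 rotate counter-clockwise with cos θ = -3/5, sin θ = 4/5: (48/13, 129/26) → (-402/65, -3/130)
T4 shear: y ← y + 1/2·x: (-402/65, -3/130) → (-402/65, -81/26)
T5 scale by (1, 3/2): (-402/65, -81/26) → (-402/65, -243/52)

T(p) = (-402/65, -243/52)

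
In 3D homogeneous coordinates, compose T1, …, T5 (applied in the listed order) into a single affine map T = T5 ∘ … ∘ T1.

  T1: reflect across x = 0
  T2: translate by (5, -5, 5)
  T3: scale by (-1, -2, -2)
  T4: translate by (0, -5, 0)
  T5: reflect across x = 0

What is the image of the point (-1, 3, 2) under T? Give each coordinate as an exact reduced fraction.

T1 reflect across x = 0: (-1, 3, 2) → (1, 3, 2)
T2 translate by (5, -5, 5): (1, 3, 2) → (6, -2, 7)
T3 scale by (-1, -2, -2): (6, -2, 7) → (-6, 4, -14)
T4 translate by (0, -5, 0): (-6, 4, -14) → (-6, -1, -14)
T5 reflect across x = 0: (-6, -1, -14) → (6, -1, -14)

T(p) = (6, -1, -14)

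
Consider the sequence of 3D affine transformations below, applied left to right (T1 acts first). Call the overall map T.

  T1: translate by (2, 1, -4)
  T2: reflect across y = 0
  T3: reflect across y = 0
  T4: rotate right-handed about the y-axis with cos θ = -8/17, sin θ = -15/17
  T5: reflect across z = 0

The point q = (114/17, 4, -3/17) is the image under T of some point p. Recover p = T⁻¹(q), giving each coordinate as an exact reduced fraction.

T1 = [1 0 0 2; 0 1 0 1; 0 0 1 -4; 0 0 0 1]
T2·T1 = [1 0 0 2; 0 -1 0 -1; 0 0 1 -4; 0 0 0 1]
T3·…·T1 = [1 0 0 2; 0 1 0 1; 0 0 1 -4; 0 0 0 1]
T4·…·T1 = [-8/17 0 -15/17 44/17; 0 1 0 1; 15/17 0 -8/17 62/17; 0 0 0 1]
T5·…·T1 = [-8/17 0 -15/17 44/17; 0 1 0 1; -15/17 0 8/17 -62/17; 0 0 0 1]
det M = -1; M⁻¹ = [-8/17 0 -15/17 -2; 0 1 0 -1; -15/17 0 8/17 4; 0 0 0 1]
M⁻¹ · (114/17, 4, -3/17)ᵀ = (-5, 3, -2)ᵀ

p = (-5, 3, -2)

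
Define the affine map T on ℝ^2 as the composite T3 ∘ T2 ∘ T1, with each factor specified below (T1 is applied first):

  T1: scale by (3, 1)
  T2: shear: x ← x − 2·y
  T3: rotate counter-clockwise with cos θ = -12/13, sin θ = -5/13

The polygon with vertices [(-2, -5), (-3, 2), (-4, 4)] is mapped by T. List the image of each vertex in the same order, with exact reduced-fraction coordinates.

T1 scale by (3, 1): (-2, -5) → (-6, -5); (-3, 2) → (-9, 2); (-4, 4) → (-12, 4)
T2 shear: x ← x − 2·y: (-6, -5) → (4, -5); (-9, 2) → (-13, 2); (-12, 4) → (-20, 4)
T3 rotate counter-clockwise with cos θ = -12/13, sin θ = -5/13: (4, -5) → (-73/13, 40/13); (-13, 2) → (166/13, 41/13); (-20, 4) → (20, 4)

image vertices: (-73/13, 40/13), (166/13, 41/13), (20, 4)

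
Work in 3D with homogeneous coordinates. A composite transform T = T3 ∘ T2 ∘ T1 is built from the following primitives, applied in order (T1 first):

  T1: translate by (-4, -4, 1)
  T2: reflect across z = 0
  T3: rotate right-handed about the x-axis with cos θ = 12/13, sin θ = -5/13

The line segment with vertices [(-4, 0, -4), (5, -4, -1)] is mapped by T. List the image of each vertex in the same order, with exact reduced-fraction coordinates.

T1 translate by (-4, -4, 1): (-4, 0, -4) → (-8, -4, -3); (5, -4, -1) → (1, -8, 0)
T2 reflect across z = 0: (-8, -4, -3) → (-8, -4, 3); (1, -8, 0) → (1, -8, 0)
T3 rotate right-handed about the x-axis with cos θ = 12/13, sin θ = -5/13: (-8, -4, 3) → (-8, -33/13, 56/13); (1, -8, 0) → (1, -96/13, 40/13)

image vertices: (-8, -33/13, 56/13), (1, -96/13, 40/13)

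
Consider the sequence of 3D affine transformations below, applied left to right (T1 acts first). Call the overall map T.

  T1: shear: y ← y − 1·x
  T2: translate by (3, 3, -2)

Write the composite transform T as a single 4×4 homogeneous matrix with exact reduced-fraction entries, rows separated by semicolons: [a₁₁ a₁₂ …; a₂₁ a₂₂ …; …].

T1 = [1 0 0 0; -1 1 0 0; 0 0 1 0; 0 0 0 1]
T2·T1 = [1 0 0 3; -1 1 0 3; 0 0 1 -2; 0 0 0 1]

T = [1 0 0 3; -1 1 0 3; 0 0 1 -2; 0 0 0 1]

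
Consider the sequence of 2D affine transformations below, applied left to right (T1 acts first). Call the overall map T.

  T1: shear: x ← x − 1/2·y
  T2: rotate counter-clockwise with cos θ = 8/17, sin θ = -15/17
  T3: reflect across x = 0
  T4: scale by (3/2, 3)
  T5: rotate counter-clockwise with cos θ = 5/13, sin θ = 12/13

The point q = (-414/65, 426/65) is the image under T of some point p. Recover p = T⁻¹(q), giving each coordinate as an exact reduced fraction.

T1 = [1 -1/2 0; 0 1 0; 0 0 1]
T2·T1 = [8/17 11/17 0; -15/17 31/34 0; 0 0 1]
T3·…·T1 = [-8/17 -11/17 0; -15/17 31/34 0; 0 0 1]
T4·…·T1 = [-12/17 -33/34 0; -45/17 93/34 0; 0 0 1]
T5·…·T1 = [480/221 -1281/442 0; -369/221 69/442 0; 0 0 1]
det M = -9/2; M⁻¹ = [-23/663 -427/663 0; -82/221 -320/663 0; 0 0 1]
M⁻¹ · (-414/65, 426/65)ᵀ = (-4, -4/5)ᵀ

p = (-4, -4/5)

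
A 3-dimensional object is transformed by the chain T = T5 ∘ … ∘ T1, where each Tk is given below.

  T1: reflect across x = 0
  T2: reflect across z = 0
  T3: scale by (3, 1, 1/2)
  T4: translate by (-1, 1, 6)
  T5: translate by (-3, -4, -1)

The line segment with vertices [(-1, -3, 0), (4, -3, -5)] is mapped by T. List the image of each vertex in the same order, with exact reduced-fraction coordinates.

image vertices: (-1, -6, 5), (-16, -6, 15/2)

T1 reflect across x = 0: (-1, -3, 0) → (1, -3, 0); (4, -3, -5) → (-4, -3, -5)
T2 reflect across z = 0: (1, -3, 0) → (1, -3, 0); (-4, -3, -5) → (-4, -3, 5)
T3 scale by (3, 1, 1/2): (1, -3, 0) → (3, -3, 0); (-4, -3, 5) → (-12, -3, 5/2)
T4 translate by (-1, 1, 6): (3, -3, 0) → (2, -2, 6); (-12, -3, 5/2) → (-13, -2, 17/2)
T5 translate by (-3, -4, -1): (2, -2, 6) → (-1, -6, 5); (-13, -2, 17/2) → (-16, -6, 15/2)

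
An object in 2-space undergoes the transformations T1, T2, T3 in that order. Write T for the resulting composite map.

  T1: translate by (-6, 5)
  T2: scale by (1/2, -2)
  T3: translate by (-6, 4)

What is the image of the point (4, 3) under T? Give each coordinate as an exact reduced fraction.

T(p) = (-7, -12)

T1 translate by (-6, 5): (4, 3) → (-2, 8)
T2 scale by (1/2, -2): (-2, 8) → (-1, -16)
T3 translate by (-6, 4): (-1, -16) → (-7, -12)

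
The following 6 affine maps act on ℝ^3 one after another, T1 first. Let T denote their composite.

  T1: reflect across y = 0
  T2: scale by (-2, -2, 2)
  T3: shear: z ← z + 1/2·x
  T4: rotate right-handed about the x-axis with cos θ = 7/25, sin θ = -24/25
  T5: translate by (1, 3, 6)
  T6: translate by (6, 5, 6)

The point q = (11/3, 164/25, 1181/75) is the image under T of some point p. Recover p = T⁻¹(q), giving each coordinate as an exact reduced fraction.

T1 = [1 0 0 0; 0 -1 0 0; 0 0 1 0; 0 0 0 1]
T2·T1 = [-2 0 0 0; 0 2 0 0; 0 0 2 0; 0 0 0 1]
T3·…·T1 = [-2 0 0 0; 0 2 0 0; -1 0 2 0; 0 0 0 1]
T4·…·T1 = [-2 0 0 0; -24/25 14/25 48/25 0; -7/25 -48/25 14/25 0; 0 0 0 1]
T5·…·T1 = [-2 0 0 1; -24/25 14/25 48/25 3; -7/25 -48/25 14/25 6; 0 0 0 1]
T6·…·T1 = [-2 0 0 7; -24/25 14/25 48/25 8; -7/25 -48/25 14/25 12; 0 0 0 1]
det M = -8; M⁻¹ = [-1/2 0 0 7/2; 0 7/50 -12/25 116/25; -1/4 12/25 7/50 -377/100; 0 0 0 1]
M⁻¹ · (11/3, 164/25, 1181/75)ᵀ = (5/3, -2, 2/3)ᵀ

p = (5/3, -2, 2/3)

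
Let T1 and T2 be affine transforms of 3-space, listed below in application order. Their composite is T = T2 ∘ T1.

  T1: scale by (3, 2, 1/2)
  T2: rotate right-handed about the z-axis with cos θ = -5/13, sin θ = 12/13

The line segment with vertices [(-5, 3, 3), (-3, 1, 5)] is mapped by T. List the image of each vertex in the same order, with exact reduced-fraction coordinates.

image vertices: (3/13, -210/13, 3/2), (21/13, -118/13, 5/2)

T1 scale by (3, 2, 1/2): (-5, 3, 3) → (-15, 6, 3/2); (-3, 1, 5) → (-9, 2, 5/2)
T2 rotate right-handed about the z-axis with cos θ = -5/13, sin θ = 12/13: (-15, 6, 3/2) → (3/13, -210/13, 3/2); (-9, 2, 5/2) → (21/13, -118/13, 5/2)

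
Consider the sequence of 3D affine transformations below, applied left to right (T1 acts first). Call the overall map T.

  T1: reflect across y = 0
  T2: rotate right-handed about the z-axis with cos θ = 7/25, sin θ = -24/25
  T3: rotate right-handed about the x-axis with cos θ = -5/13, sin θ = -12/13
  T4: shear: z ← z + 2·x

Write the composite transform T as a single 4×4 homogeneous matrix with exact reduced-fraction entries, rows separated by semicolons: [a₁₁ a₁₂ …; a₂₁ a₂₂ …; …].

T = [7/25 -24/25 0 0; 24/65 7/65 12/13 0; 94/65 -108/65 -5/13 0; 0 0 0 1]

T1 = [1 0 0 0; 0 -1 0 0; 0 0 1 0; 0 0 0 1]
T2·T1 = [7/25 -24/25 0 0; -24/25 -7/25 0 0; 0 0 1 0; 0 0 0 1]
T3·…·T1 = [7/25 -24/25 0 0; 24/65 7/65 12/13 0; 288/325 84/325 -5/13 0; 0 0 0 1]
T4·…·T1 = [7/25 -24/25 0 0; 24/65 7/65 12/13 0; 94/65 -108/65 -5/13 0; 0 0 0 1]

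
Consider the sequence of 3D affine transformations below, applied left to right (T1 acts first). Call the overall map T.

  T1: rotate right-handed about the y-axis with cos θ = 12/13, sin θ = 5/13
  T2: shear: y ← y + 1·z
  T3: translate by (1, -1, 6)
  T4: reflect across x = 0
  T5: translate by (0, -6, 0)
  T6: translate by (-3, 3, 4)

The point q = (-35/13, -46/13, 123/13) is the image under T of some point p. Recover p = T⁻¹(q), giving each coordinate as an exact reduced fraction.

p = (-1, 1, -1)

T1 = [12/13 0 5/13 0; 0 1 0 0; -5/13 0 12/13 0; 0 0 0 1]
T2·T1 = [12/13 0 5/13 0; -5/13 1 12/13 0; -5/13 0 12/13 0; 0 0 0 1]
T3·…·T1 = [12/13 0 5/13 1; -5/13 1 12/13 -1; -5/13 0 12/13 6; 0 0 0 1]
T4·…·T1 = [-12/13 0 -5/13 -1; -5/13 1 12/13 -1; -5/13 0 12/13 6; 0 0 0 1]
T5·…·T1 = [-12/13 0 -5/13 -1; -5/13 1 12/13 -7; -5/13 0 12/13 6; 0 0 0 1]
T6·…·T1 = [-12/13 0 -5/13 -4; -5/13 1 12/13 -4; -5/13 0 12/13 10; 0 0 0 1]
det M = -1; M⁻¹ = [-12/13 0 -5/13 2/13; 0 1 -1 14; -5/13 0 12/13 -140/13; 0 0 0 1]
M⁻¹ · (-35/13, -46/13, 123/13)ᵀ = (-1, 1, -1)ᵀ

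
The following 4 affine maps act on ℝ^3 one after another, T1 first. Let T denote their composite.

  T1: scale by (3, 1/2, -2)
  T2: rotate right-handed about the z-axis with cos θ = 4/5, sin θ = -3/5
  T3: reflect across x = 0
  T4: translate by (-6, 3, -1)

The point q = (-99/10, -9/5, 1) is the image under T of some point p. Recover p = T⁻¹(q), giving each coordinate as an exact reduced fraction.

T1 = [3 0 0 0; 0 1/2 0 0; 0 0 -2 0; 0 0 0 1]
T2·T1 = [12/5 3/10 0 0; -9/5 2/5 0 0; 0 0 -2 0; 0 0 0 1]
T3·…·T1 = [-12/5 -3/10 0 0; -9/5 2/5 0 0; 0 0 -2 0; 0 0 0 1]
T4·…·T1 = [-12/5 -3/10 0 -6; -9/5 2/5 0 3; 0 0 -2 -1; 0 0 0 1]
det M = 3; M⁻¹ = [-4/15 -1/5 0 -1; -6/5 8/5 0 -12; 0 0 -1/2 -1/2; 0 0 0 1]
M⁻¹ · (-99/10, -9/5, 1)ᵀ = (2, -3, -1)ᵀ

p = (2, -3, -1)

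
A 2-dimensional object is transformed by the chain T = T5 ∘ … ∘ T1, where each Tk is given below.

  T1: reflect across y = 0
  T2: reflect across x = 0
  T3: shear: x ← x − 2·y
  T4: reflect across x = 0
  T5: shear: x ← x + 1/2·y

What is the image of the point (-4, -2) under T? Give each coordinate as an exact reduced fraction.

T(p) = (1, 2)

T1 reflect across y = 0: (-4, -2) → (-4, 2)
T2 reflect across x = 0: (-4, 2) → (4, 2)
T3 shear: x ← x − 2·y: (4, 2) → (0, 2)
T4 reflect across x = 0: (0, 2) → (0, 2)
T5 shear: x ← x + 1/2·y: (0, 2) → (1, 2)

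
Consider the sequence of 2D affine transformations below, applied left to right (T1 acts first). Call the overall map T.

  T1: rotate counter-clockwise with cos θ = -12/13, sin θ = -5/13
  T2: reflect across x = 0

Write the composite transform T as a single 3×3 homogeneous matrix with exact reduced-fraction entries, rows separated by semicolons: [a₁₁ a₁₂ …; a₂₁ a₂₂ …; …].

T = [12/13 -5/13 0; -5/13 -12/13 0; 0 0 1]

T1 = [-12/13 5/13 0; -5/13 -12/13 0; 0 0 1]
T2·T1 = [12/13 -5/13 0; -5/13 -12/13 0; 0 0 1]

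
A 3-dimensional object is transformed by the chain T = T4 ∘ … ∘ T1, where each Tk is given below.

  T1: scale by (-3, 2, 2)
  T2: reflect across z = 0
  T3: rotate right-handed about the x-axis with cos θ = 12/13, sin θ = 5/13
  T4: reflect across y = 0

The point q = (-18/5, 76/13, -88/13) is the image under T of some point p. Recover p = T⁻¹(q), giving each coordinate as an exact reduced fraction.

T1 = [-3 0 0 0; 0 2 0 0; 0 0 2 0; 0 0 0 1]
T2·T1 = [-3 0 0 0; 0 2 0 0; 0 0 -2 0; 0 0 0 1]
T3·…·T1 = [-3 0 0 0; 0 24/13 10/13 0; 0 10/13 -24/13 0; 0 0 0 1]
T4·…·T1 = [-3 0 0 0; 0 -24/13 -10/13 0; 0 10/13 -24/13 0; 0 0 0 1]
det M = -12; M⁻¹ = [-1/3 0 0 0; 0 -6/13 5/26 0; 0 -5/26 -6/13 0; 0 0 0 1]
M⁻¹ · (-18/5, 76/13, -88/13)ᵀ = (6/5, -4, 2)ᵀ

p = (6/5, -4, 2)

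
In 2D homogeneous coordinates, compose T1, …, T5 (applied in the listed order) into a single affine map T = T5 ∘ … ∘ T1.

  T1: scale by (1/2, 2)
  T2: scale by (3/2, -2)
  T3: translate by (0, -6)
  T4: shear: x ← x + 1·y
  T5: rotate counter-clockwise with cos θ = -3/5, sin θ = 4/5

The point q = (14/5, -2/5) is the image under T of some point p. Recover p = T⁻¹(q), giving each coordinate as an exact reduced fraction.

T1 = [1/2 0 0; 0 2 0; 0 0 1]
T2·T1 = [3/4 0 0; 0 -4 0; 0 0 1]
T3·…·T1 = [3/4 0 0; 0 -4 -6; 0 0 1]
T4·…·T1 = [3/4 -4 -6; 0 -4 -6; 0 0 1]
T5·…·T1 = [-9/20 28/5 42/5; 3/5 -4/5 -6/5; 0 0 1]
det M = -3; M⁻¹ = [4/15 28/15 0; 1/5 3/20 -3/2; 0 0 1]
M⁻¹ · (14/5, -2/5)ᵀ = (0, -1)ᵀ

p = (0, -1)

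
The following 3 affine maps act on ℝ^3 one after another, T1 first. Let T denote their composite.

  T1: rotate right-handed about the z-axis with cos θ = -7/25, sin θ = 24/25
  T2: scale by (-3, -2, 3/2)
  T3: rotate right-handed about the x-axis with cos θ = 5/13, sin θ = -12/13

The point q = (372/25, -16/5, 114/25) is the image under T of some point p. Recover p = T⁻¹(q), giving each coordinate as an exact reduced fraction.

p = (4, 4, -4/5)

T1 = [-7/25 -24/25 0 0; 24/25 -7/25 0 0; 0 0 1 0; 0 0 0 1]
T2·T1 = [21/25 72/25 0 0; -48/25 14/25 0 0; 0 0 3/2 0; 0 0 0 1]
T3·…·T1 = [21/25 72/25 0 0; -48/65 14/65 18/13 0; 576/325 -168/325 15/26 0; 0 0 0 1]
det M = 9; M⁻¹ = [7/75 -12/65 144/325 0; 8/25 7/130 -42/325 0; 0 8/13 10/39 0; 0 0 0 1]
M⁻¹ · (372/25, -16/5, 114/25)ᵀ = (4, 4, -4/5)ᵀ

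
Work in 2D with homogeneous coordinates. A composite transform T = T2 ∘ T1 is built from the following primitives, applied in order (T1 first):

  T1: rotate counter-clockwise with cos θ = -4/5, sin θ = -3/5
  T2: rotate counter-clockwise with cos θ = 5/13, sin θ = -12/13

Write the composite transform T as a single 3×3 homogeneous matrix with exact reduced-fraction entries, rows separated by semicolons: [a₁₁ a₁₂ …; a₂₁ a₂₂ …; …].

T = [-56/65 -33/65 0; 33/65 -56/65 0; 0 0 1]

T1 = [-4/5 3/5 0; -3/5 -4/5 0; 0 0 1]
T2·T1 = [-56/65 -33/65 0; 33/65 -56/65 0; 0 0 1]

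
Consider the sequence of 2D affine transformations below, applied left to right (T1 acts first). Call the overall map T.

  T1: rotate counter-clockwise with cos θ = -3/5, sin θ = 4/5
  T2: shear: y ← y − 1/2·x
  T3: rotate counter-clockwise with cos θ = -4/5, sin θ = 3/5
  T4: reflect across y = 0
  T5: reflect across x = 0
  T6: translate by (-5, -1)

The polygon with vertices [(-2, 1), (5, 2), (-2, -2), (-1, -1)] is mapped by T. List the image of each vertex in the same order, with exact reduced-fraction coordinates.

T1 rotate counter-clockwise with cos θ = -3/5, sin θ = 4/5: (-2, 1) → (2/5, -11/5); (5, 2) → (-23/5, 14/5); (-2, -2) → (14/5, -2/5); (-1, -1) → (7/5, -1/5)
T2 shear: y ← y − 1/2·x: (2/5, -11/5) → (2/5, -12/5); (-23/5, 14/5) → (-23/5, 51/10); (14/5, -2/5) → (14/5, -9/5); (7/5, -1/5) → (7/5, -9/10)
T3 rotate counter-clockwise with cos θ = -4/5, sin θ = 3/5: (2/5, -12/5) → (28/25, 54/25); (-23/5, 51/10) → (31/50, -171/25); (14/5, -9/5) → (-29/25, 78/25); (7/5, -9/10) → (-29/50, 39/25)
T4 reflect across y = 0: (28/25, 54/25) → (28/25, -54/25); (31/50, -171/25) → (31/50, 171/25); (-29/25, 78/25) → (-29/25, -78/25); (-29/50, 39/25) → (-29/50, -39/25)
T5 reflect across x = 0: (28/25, -54/25) → (-28/25, -54/25); (31/50, 171/25) → (-31/50, 171/25); (-29/25, -78/25) → (29/25, -78/25); (-29/50, -39/25) → (29/50, -39/25)
T6 translate by (-5, -1): (-28/25, -54/25) → (-153/25, -79/25); (-31/50, 171/25) → (-281/50, 146/25); (29/25, -78/25) → (-96/25, -103/25); (29/50, -39/25) → (-221/50, -64/25)

image vertices: (-153/25, -79/25), (-281/50, 146/25), (-96/25, -103/25), (-221/50, -64/25)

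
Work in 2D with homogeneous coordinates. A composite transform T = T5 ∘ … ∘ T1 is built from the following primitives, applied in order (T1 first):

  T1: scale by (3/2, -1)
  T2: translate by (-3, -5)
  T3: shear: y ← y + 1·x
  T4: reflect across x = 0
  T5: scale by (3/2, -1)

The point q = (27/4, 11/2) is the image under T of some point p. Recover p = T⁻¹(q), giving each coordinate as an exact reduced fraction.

T1 = [3/2 0 0; 0 -1 0; 0 0 1]
T2·T1 = [3/2 0 -3; 0 -1 -5; 0 0 1]
T3·…·T1 = [3/2 0 -3; 3/2 -1 -8; 0 0 1]
T4·…·T1 = [-3/2 0 3; 3/2 -1 -8; 0 0 1]
T5·…·T1 = [-9/4 0 9/2; -3/2 1 8; 0 0 1]
det M = -9/4; M⁻¹ = [-4/9 0 2; -2/3 1 -5; 0 0 1]
M⁻¹ · (27/4, 11/2)ᵀ = (-1, -4)ᵀ

p = (-1, -4)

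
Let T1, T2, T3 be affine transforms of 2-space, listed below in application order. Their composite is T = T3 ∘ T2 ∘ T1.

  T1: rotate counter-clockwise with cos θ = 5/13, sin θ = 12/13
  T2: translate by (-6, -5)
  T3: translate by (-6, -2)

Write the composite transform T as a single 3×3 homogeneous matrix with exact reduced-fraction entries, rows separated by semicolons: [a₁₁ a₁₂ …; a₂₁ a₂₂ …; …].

T1 = [5/13 -12/13 0; 12/13 5/13 0; 0 0 1]
T2·T1 = [5/13 -12/13 -6; 12/13 5/13 -5; 0 0 1]
T3·…·T1 = [5/13 -12/13 -12; 12/13 5/13 -7; 0 0 1]

T = [5/13 -12/13 -12; 12/13 5/13 -7; 0 0 1]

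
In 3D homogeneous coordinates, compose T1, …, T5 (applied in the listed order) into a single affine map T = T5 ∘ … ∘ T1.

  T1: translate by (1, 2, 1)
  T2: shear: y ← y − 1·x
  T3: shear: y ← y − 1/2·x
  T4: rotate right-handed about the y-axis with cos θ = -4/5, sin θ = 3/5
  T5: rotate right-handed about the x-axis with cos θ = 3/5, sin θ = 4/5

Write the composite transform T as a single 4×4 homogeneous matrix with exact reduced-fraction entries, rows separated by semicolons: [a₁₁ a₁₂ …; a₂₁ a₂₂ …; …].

T = [-4/5 0 3/5 -1/5; -21/50 3/5 16/25 71/50; -39/25 4/5 -12/25 -11/25; 0 0 0 1]

T1 = [1 0 0 1; 0 1 0 2; 0 0 1 1; 0 0 0 1]
T2·T1 = [1 0 0 1; -1 1 0 1; 0 0 1 1; 0 0 0 1]
T3·…·T1 = [1 0 0 1; -3/2 1 0 1/2; 0 0 1 1; 0 0 0 1]
T4·…·T1 = [-4/5 0 3/5 -1/5; -3/2 1 0 1/2; -3/5 0 -4/5 -7/5; 0 0 0 1]
T5·…·T1 = [-4/5 0 3/5 -1/5; -21/50 3/5 16/25 71/50; -39/25 4/5 -12/25 -11/25; 0 0 0 1]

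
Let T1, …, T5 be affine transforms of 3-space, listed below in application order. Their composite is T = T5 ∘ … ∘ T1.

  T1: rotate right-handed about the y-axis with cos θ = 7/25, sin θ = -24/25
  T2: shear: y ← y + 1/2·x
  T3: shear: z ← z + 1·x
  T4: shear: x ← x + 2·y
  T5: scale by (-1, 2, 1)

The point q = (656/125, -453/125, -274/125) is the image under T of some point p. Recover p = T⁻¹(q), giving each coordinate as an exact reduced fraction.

p = (-1, -1, 7/5)

T1 = [7/25 0 -24/25 0; 0 1 0 0; 24/25 0 7/25 0; 0 0 0 1]
T2·T1 = [7/25 0 -24/25 0; 7/50 1 -12/25 0; 24/25 0 7/25 0; 0 0 0 1]
T3·…·T1 = [7/25 0 -24/25 0; 7/50 1 -12/25 0; 31/25 0 -17/25 0; 0 0 0 1]
T4·…·T1 = [14/25 2 -48/25 0; 7/50 1 -12/25 0; 31/25 0 -17/25 0; 0 0 0 1]
T5·…·T1 = [-14/25 -2 48/25 0; 7/25 2 -24/25 0; 31/25 0 -17/25 0; 0 0 0 1]
det M = -2; M⁻¹ = [17/25 17/25 24/25 0; 1/2 1 0 0; 31/25 31/25 7/25 0; 0 0 0 1]
M⁻¹ · (656/125, -453/125, -274/125)ᵀ = (-1, -1, 7/5)ᵀ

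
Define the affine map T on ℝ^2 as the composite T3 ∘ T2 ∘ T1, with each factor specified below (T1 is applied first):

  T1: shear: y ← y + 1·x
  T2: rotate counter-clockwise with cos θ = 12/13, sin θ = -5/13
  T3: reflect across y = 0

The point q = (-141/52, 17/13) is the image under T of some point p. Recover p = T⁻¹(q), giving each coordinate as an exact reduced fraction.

p = (-2, -1/4)

T1 = [1 0 0; 1 1 0; 0 0 1]
T2·T1 = [17/13 5/13 0; 7/13 12/13 0; 0 0 1]
T3·…·T1 = [17/13 5/13 0; -7/13 -12/13 0; 0 0 1]
det M = -1; M⁻¹ = [12/13 5/13 0; -7/13 -17/13 0; 0 0 1]
M⁻¹ · (-141/52, 17/13)ᵀ = (-2, -1/4)ᵀ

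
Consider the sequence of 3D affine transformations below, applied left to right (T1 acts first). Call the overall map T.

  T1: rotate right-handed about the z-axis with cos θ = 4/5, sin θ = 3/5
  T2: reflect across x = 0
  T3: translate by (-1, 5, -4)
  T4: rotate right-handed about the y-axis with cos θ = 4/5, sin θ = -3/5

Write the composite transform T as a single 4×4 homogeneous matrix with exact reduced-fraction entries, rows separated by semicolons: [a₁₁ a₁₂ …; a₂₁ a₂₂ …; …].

T = [-16/25 12/25 -3/5 8/5; 3/5 4/5 0 5; -12/25 9/25 4/5 -19/5; 0 0 0 1]

T1 = [4/5 -3/5 0 0; 3/5 4/5 0 0; 0 0 1 0; 0 0 0 1]
T2·T1 = [-4/5 3/5 0 0; 3/5 4/5 0 0; 0 0 1 0; 0 0 0 1]
T3·…·T1 = [-4/5 3/5 0 -1; 3/5 4/5 0 5; 0 0 1 -4; 0 0 0 1]
T4·…·T1 = [-16/25 12/25 -3/5 8/5; 3/5 4/5 0 5; -12/25 9/25 4/5 -19/5; 0 0 0 1]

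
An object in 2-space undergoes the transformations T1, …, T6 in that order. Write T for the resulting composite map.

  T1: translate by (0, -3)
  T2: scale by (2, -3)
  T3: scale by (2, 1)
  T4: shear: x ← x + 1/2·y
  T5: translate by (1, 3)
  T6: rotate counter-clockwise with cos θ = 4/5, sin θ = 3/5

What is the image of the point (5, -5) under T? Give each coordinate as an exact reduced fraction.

T(p) = (51/5, 207/5)

T1 translate by (0, -3): (5, -5) → (5, -8)
T2 scale by (2, -3): (5, -8) → (10, 24)
T3 scale by (2, 1): (10, 24) → (20, 24)
T4 shear: x ← x + 1/2·y: (20, 24) → (32, 24)
T5 translate by (1, 3): (32, 24) → (33, 27)
T6 rotate counter-clockwise with cos θ = 4/5, sin θ = 3/5: (33, 27) → (51/5, 207/5)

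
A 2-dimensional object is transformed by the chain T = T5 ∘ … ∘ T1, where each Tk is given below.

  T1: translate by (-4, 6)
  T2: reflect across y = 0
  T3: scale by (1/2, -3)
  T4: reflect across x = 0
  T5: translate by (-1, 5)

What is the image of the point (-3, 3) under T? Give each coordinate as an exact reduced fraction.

T1 translate by (-4, 6): (-3, 3) → (-7, 9)
T2 reflect across y = 0: (-7, 9) → (-7, -9)
T3 scale by (1/2, -3): (-7, -9) → (-7/2, 27)
T4 reflect across x = 0: (-7/2, 27) → (7/2, 27)
T5 translate by (-1, 5): (7/2, 27) → (5/2, 32)

T(p) = (5/2, 32)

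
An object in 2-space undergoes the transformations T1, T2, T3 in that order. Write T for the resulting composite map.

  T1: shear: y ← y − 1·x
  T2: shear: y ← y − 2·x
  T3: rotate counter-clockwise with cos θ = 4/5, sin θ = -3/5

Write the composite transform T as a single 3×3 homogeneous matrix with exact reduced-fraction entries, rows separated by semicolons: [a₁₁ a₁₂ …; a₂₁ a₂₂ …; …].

T1 = [1 0 0; -1 1 0; 0 0 1]
T2·T1 = [1 0 0; -3 1 0; 0 0 1]
T3·…·T1 = [-1 3/5 0; -3 4/5 0; 0 0 1]

T = [-1 3/5 0; -3 4/5 0; 0 0 1]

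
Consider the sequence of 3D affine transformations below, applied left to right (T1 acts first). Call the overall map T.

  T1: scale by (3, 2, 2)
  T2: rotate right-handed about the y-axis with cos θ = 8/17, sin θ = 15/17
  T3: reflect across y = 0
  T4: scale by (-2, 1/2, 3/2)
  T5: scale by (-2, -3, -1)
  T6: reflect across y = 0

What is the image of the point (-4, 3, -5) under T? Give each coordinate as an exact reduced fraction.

T(p) = (-984/17, -9, -150/17)

T1 scale by (3, 2, 2): (-4, 3, -5) → (-12, 6, -10)
T2 rotate right-handed about the y-axis with cos θ = 8/17, sin θ = 15/17: (-12, 6, -10) → (-246/17, 6, 100/17)
T3 reflect across y = 0: (-246/17, 6, 100/17) → (-246/17, -6, 100/17)
T4 scale by (-2, 1/2, 3/2): (-246/17, -6, 100/17) → (492/17, -3, 150/17)
T5 scale by (-2, -3, -1): (492/17, -3, 150/17) → (-984/17, 9, -150/17)
T6 reflect across y = 0: (-984/17, 9, -150/17) → (-984/17, -9, -150/17)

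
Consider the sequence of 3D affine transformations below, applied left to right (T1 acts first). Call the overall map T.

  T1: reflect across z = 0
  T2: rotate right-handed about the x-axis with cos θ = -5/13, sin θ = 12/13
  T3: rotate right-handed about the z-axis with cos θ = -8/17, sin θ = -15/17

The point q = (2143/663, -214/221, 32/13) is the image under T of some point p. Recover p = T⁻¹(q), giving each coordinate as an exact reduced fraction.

p = (-2/3, 1, 4)

T1 = [1 0 0 0; 0 1 0 0; 0 0 -1 0; 0 0 0 1]
T2·T1 = [1 0 0 0; 0 -5/13 12/13 0; 0 12/13 5/13 0; 0 0 0 1]
T3·…·T1 = [-8/17 -75/221 180/221 0; -15/17 40/221 -96/221 0; 0 12/13 5/13 0; 0 0 0 1]
det M = -1; M⁻¹ = [-8/17 -15/17 0 0; -75/221 40/221 12/13 0; 180/221 -96/221 5/13 0; 0 0 0 1]
M⁻¹ · (2143/663, -214/221, 32/13)ᵀ = (-2/3, 1, 4)ᵀ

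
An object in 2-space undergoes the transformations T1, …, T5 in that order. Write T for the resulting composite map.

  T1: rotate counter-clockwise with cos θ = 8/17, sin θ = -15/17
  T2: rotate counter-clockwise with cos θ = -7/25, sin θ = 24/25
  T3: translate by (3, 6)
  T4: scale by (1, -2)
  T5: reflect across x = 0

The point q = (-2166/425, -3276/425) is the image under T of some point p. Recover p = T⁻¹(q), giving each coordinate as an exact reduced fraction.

p = (0, -3)

T1 = [8/17 15/17 0; -15/17 8/17 0; 0 0 1]
T2·T1 = [304/425 -297/425 0; 297/425 304/425 0; 0 0 1]
T3·…·T1 = [304/425 -297/425 3; 297/425 304/425 6; 0 0 1]
T4·…·T1 = [304/425 -297/425 3; -594/425 -608/425 -12; 0 0 1]
T5·…·T1 = [-304/425 297/425 -3; -594/425 -608/425 -12; 0 0 1]
det M = 2; M⁻¹ = [-304/425 -297/850 -2694/425; 297/425 -152/425 -933/425; 0 0 1]
M⁻¹ · (-2166/425, -3276/425)ᵀ = (0, -3)ᵀ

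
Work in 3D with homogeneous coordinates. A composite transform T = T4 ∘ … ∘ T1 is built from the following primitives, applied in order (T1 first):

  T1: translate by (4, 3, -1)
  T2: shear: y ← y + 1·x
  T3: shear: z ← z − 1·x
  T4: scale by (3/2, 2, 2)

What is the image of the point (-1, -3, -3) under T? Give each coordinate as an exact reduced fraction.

T(p) = (9/2, 6, -14)

T1 translate by (4, 3, -1): (-1, -3, -3) → (3, 0, -4)
T2 shear: y ← y + 1·x: (3, 0, -4) → (3, 3, -4)
T3 shear: z ← z − 1·x: (3, 3, -4) → (3, 3, -7)
T4 scale by (3/2, 2, 2): (3, 3, -7) → (9/2, 6, -14)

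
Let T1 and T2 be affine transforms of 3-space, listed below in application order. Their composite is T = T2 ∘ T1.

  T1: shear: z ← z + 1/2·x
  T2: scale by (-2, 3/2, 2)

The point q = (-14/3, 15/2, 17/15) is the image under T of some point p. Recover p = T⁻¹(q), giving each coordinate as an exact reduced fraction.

T1 = [1 0 0 0; 0 1 0 0; 1/2 0 1 0; 0 0 0 1]
T2·T1 = [-2 0 0 0; 0 3/2 0 0; 1 0 2 0; 0 0 0 1]
det M = -6; M⁻¹ = [-1/2 0 0 0; 0 2/3 0 0; 1/4 0 1/2 0; 0 0 0 1]
M⁻¹ · (-14/3, 15/2, 17/15)ᵀ = (7/3, 5, -3/5)ᵀ

p = (7/3, 5, -3/5)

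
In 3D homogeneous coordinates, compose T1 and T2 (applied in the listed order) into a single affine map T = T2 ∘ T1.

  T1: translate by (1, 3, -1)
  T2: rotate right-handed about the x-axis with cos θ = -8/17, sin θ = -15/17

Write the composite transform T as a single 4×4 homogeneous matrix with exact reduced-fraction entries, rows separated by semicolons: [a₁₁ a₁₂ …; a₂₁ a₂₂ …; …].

T1 = [1 0 0 1; 0 1 0 3; 0 0 1 -1; 0 0 0 1]
T2·T1 = [1 0 0 1; 0 -8/17 15/17 -39/17; 0 -15/17 -8/17 -37/17; 0 0 0 1]

T = [1 0 0 1; 0 -8/17 15/17 -39/17; 0 -15/17 -8/17 -37/17; 0 0 0 1]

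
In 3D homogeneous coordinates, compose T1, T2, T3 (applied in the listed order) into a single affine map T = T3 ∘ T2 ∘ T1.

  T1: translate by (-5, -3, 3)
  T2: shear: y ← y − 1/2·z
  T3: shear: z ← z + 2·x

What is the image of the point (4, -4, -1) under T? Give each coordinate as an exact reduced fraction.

T(p) = (-1, -8, 0)

T1 translate by (-5, -3, 3): (4, -4, -1) → (-1, -7, 2)
T2 shear: y ← y − 1/2·z: (-1, -7, 2) → (-1, -8, 2)
T3 shear: z ← z + 2·x: (-1, -8, 2) → (-1, -8, 0)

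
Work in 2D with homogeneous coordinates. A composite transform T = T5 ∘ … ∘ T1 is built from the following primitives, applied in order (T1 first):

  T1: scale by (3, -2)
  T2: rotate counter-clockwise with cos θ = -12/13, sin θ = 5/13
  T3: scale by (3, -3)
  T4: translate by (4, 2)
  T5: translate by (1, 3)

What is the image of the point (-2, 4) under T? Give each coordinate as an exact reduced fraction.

T(p) = (401/13, -133/13)

T1 scale by (3, -2): (-2, 4) → (-6, -8)
T2 rotate counter-clockwise with cos θ = -12/13, sin θ = 5/13: (-6, -8) → (112/13, 66/13)
T3 scale by (3, -3): (112/13, 66/13) → (336/13, -198/13)
T4 translate by (4, 2): (336/13, -198/13) → (388/13, -172/13)
T5 translate by (1, 3): (388/13, -172/13) → (401/13, -133/13)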